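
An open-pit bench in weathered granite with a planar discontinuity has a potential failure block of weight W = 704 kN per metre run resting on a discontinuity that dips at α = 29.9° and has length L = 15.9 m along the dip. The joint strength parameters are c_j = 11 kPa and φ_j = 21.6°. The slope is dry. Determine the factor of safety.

FS = 1.19

Resolving the block weight along and normal to the plane and applying the Mohr–Coulomb strength on the joint:
N' = W cosα = 704·cos29.9° = 610.3 kN/m
Driving force T = W sinα = 704·sin29.9° = 350.9 kN/m
Resisting force R = c_j·L + N'·tanφ_j = 11·15.9 + 610.3·tan21.6° = 174.9 + 241.6 = 416.5 kN/m
FS = R / T = 416.5 / 350.9 = 1.187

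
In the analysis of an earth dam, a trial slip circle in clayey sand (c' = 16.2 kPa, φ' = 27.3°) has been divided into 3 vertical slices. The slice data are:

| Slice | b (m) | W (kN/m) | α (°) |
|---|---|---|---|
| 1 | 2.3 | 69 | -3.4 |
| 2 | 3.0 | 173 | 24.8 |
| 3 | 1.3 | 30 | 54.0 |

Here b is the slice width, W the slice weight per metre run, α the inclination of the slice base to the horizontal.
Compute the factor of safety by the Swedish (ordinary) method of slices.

Ordinary method of slices: FS = Σ[c'·Δl_i + (W_i cosα_i)·tanφ'] / Σ W_i sinα_i, with Δl_i = b_i / cosα_i.
Slice 1: Δl = 2.3/cos(-3.4°) = 2.304 m; N'_1 = 69·cos(-3.4°) = 68.9; c'Δl = 37.33; W sinα = -4.1
Slice 2: Δl = 3.0/cos24.8° = 3.305 m; N'_2 = 173·cos24.8° = 157.0; c'Δl = 53.54; W sinα = 72.6
Slice 3: Δl = 1.3/cos54.0° = 2.212 m; N'_3 = 30·cos54.0° = 17.6; c'Δl = 35.83; W sinα = 24.3
Σc'Δl = 126.7 kN/m; ΣN' = 243.6 kN/m; ΣW sinα = 92.7 kN/m
Resisting = 126.7 + 243.6·tan27.3° = 126.7 + 125.7 = 252.4 kN/m
FS = 252.4 / 92.7 = 2.722

FS = 2.72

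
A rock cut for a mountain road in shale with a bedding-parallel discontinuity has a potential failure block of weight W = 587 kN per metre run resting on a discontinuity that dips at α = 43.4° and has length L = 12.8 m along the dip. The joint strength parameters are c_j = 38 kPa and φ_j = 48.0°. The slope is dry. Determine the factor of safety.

FS = 2.38

Resolving the block weight along and normal to the plane and applying the Mohr–Coulomb strength on the joint:
N' = W cosα = 587·cos43.4° = 426.5 kN/m
Driving force T = W sinα = 587·sin43.4° = 403.3 kN/m
Resisting force R = c_j·L + N'·tanφ_j = 38·12.8 + 426.5·tan48.0° = 486.4 + 473.7 = 960.1 kN/m
FS = R / T = 960.1 / 403.3 = 2.380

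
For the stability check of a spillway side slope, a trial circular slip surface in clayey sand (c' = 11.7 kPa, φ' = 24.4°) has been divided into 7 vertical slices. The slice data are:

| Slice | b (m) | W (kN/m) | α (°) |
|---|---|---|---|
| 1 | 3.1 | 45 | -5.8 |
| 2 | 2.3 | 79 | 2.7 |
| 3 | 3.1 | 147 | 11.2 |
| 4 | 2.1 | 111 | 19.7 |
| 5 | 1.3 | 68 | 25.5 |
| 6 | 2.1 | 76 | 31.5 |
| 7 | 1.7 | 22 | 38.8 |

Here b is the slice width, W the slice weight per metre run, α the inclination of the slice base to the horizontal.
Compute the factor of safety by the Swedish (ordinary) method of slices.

FS = 2.92

Ordinary method of slices: FS = Σ[c'·Δl_i + (W_i cosα_i)·tanφ'] / Σ W_i sinα_i, with Δl_i = b_i / cosα_i.
Slice 1: Δl = 3.1/cos(-5.8°) = 3.116 m; N'_1 = 45·cos(-5.8°) = 44.8; c'Δl = 36.46; W sinα = -4.5
Slice 2: Δl = 2.3/cos2.7° = 2.303 m; N'_2 = 79·cos2.7° = 78.9; c'Δl = 26.94; W sinα = 3.7
Slice 3: Δl = 3.1/cos11.2° = 3.160 m; N'_3 = 147·cos11.2° = 144.2; c'Δl = 36.97; W sinα = 28.6
Slice 4: Δl = 2.1/cos19.7° = 2.231 m; N'_4 = 111·cos19.7° = 104.5; c'Δl = 26.10; W sinα = 37.4
Slice 5: Δl = 1.3/cos25.5° = 1.440 m; N'_5 = 68·cos25.5° = 61.4; c'Δl = 16.85; W sinα = 29.3
Slice 6: Δl = 2.1/cos31.5° = 2.463 m; N'_6 = 76·cos31.5° = 64.8; c'Δl = 28.82; W sinα = 39.7
Slice 7: Δl = 1.7/cos38.8° = 2.181 m; N'_7 = 22·cos38.8° = 17.1; c'Δl = 25.52; W sinα = 13.8
Σc'Δl = 197.7 kN/m; ΣN' = 515.7 kN/m; ΣW sinα = 147.9 kN/m
Resisting = 197.7 + 515.7·tan24.4° = 197.7 + 233.9 = 431.6 kN/m
FS = 431.6 / 147.9 = 2.918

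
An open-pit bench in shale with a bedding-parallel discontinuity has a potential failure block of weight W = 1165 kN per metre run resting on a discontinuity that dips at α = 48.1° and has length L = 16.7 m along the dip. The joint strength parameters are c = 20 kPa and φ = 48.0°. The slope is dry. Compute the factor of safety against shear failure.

Resolving the block weight along and normal to the plane and applying the Mohr–Coulomb strength on the joint:
N' = W cosα = 1165·cos48.1° = 778.0 kN/m
Driving force T = W sinα = 1165·sin48.1° = 867.1 kN/m
Resisting force R = c·L + N'·tanφ = 20·16.7 + 778.0·tan48.0° = 334.0 + 864.1 = 1198.1 kN/m
FS = R / T = 1198.1 / 867.1 = 1.382

FS = 1.38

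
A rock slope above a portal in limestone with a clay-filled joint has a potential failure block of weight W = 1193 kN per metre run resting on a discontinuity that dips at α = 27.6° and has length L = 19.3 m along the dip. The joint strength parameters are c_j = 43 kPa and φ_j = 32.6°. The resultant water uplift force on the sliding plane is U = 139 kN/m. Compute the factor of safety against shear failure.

Resolving the block weight along and normal to the plane and applying the Mohr–Coulomb strength on the joint:
N' = W cosα − U = 1193·cos27.6° − 139 = 918.2 kN/m
Driving force T = W sinα = 1193·sin27.6° = 552.7 kN/m
Resisting force R = c_j·L + N'·tanφ_j = 43·19.3 + 918.2·tan32.6° = 829.9 + 587.2 = 1417.1 kN/m
FS = R / T = 1417.1 / 552.7 = 2.564

FS = 2.56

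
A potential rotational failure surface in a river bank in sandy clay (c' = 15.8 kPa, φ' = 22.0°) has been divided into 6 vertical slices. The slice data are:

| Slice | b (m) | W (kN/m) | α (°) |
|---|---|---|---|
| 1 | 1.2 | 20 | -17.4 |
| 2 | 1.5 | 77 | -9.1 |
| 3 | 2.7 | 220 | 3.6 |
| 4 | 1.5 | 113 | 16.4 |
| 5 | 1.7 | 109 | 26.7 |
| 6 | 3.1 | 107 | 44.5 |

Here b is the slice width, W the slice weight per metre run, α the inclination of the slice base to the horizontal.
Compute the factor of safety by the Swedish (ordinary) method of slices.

Ordinary method of slices: FS = Σ[c'·Δl_i + (W_i cosα_i)·tanφ'] / Σ W_i sinα_i, with Δl_i = b_i / cosα_i.
Slice 1: Δl = 1.2/cos(-17.4°) = 1.258 m; N'_1 = 20·cos(-17.4°) = 19.1; c'Δl = 19.87; W sinα = -6.0
Slice 2: Δl = 1.5/cos(-9.1°) = 1.519 m; N'_2 = 77·cos(-9.1°) = 76.0; c'Δl = 24.00; W sinα = -12.2
Slice 3: Δl = 2.7/cos3.6° = 2.705 m; N'_3 = 220·cos3.6° = 219.6; c'Δl = 42.74; W sinα = 13.8
Slice 4: Δl = 1.5/cos16.4° = 1.564 m; N'_4 = 113·cos16.4° = 108.4; c'Δl = 24.71; W sinα = 31.9
Slice 5: Δl = 1.7/cos26.7° = 1.903 m; N'_5 = 109·cos26.7° = 97.4; c'Δl = 30.07; W sinα = 49.0
Slice 6: Δl = 3.1/cos44.5° = 4.346 m; N'_6 = 107·cos44.5° = 76.3; c'Δl = 68.67; W sinα = 75.0
Σc'Δl = 210.1 kN/m; ΣN' = 596.8 kN/m; ΣW sinα = 151.5 kN/m
Resisting = 210.1 + 596.8·tan22.0° = 210.1 + 241.1 = 451.2 kN/m
FS = 451.2 / 151.5 = 2.977

FS = 2.98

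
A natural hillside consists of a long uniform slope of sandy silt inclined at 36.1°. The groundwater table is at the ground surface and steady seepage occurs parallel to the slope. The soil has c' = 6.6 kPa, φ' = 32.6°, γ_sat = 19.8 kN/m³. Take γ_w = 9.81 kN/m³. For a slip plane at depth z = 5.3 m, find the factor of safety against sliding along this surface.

FS = 0.57

With seepage parallel to the slope and the water table at the surface, the effective normal stress on the slip plane uses the buoyant unit weight γ' = γ_sat − γ_w while the driving shear stress uses γ_sat:
FS = [c' + γ' z cos²β tanφ'] / [γ_sat z sinβ cosβ]
γ' = 19.8 − 9.81 = 9.99 kN/m³
Numerator = 6.6 + 9.99·5.3·cos²36.1°·tan32.6° = 6.6 + 9.99·5.3·0.6528·0.6395 = 28.706 kPa
Denominator = 19.8·5.3·sin36.1°·cos36.1° = 19.8·5.3·0.5892·0.8080 = 49.958 kPa
FS = 28.706 / 49.958 = 0.575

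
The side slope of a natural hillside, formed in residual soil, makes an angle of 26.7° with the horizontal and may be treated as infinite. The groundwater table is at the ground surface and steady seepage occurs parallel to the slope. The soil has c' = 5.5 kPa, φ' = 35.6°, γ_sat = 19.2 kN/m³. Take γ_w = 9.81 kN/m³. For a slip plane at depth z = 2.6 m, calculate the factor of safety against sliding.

With seepage parallel to the slope and the water table at the surface, the effective normal stress on the slip plane uses the buoyant unit weight γ' = γ_sat − γ_w while the driving shear stress uses γ_sat:
FS = [c' + γ' z cos²β tanφ'] / [γ_sat z sinβ cosβ]
γ' = 19.2 − 9.81 = 9.39 kN/m³
Numerator = 5.5 + 9.39·2.6·cos²26.7°·tan35.6° = 5.5 + 9.39·2.6·0.7981·0.7159 = 19.450 kPa
Denominator = 19.2·2.6·sin26.7°·cos26.7° = 19.2·2.6·0.4493·0.8934 = 20.038 kPa
FS = 19.450 / 20.038 = 0.971

FS = 0.97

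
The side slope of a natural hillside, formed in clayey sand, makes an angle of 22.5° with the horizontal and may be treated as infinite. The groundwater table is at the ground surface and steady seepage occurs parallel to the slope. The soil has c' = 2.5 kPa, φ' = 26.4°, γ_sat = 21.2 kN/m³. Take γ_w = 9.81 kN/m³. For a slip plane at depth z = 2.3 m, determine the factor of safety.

FS = 0.79

With seepage parallel to the slope and the water table at the surface, the effective normal stress on the slip plane uses the buoyant unit weight γ' = γ_sat − γ_w while the driving shear stress uses γ_sat:
FS = [c' + γ' z cos²β tanφ'] / [γ_sat z sinβ cosβ]
γ' = 21.2 − 9.81 = 11.39 kN/m³
Numerator = 2.5 + 11.39·2.3·cos²22.5°·tan26.4° = 2.5 + 11.39·2.3·0.8536·0.4964 = 13.600 kPa
Denominator = 21.2·2.3·sin22.5°·cos22.5° = 21.2·2.3·0.3827·0.9239 = 17.239 kPa
FS = 13.600 / 17.239 = 0.789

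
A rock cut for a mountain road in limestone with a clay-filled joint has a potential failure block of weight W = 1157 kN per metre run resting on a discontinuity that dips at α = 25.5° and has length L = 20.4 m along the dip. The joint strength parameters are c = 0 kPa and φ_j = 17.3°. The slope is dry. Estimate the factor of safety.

Resolving the block weight along and normal to the plane and applying the Mohr–Coulomb strength on the joint:
N' = W cosα = 1157·cos25.5° = 1044.3 kN/m
Driving force T = W sinα = 1157·sin25.5° = 498.1 kN/m
Resisting force R = c·L + N'·tanφ_j = 0·20.4 + 1044.3·tan17.3° = 0.0 + 325.3 = 325.3 kN/m
FS = R / T = 325.3 / 498.1 = 0.653

FS = 0.65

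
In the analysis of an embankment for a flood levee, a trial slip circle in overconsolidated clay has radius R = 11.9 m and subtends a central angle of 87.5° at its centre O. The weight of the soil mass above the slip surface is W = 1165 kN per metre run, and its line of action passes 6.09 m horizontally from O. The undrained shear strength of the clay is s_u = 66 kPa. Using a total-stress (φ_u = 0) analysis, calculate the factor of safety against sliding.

FS = 2.01

Taking moments about the centre O, the resisting moment is provided by the undrained shear strength acting along the arc:
Arc length L_a = R·θ = 11.9·(87.5°·π/180) = 11.9·1.5272 = 18.17 m
M_R = s_u·L_a·R = 66·18.17·11.9 = 14273.3 kN·m/m
M_D = W·d = 1165·6.09 = 7094.8 kN·m/m
FS = M_R / M_D = 14273.3 / 7094.8 = 2.012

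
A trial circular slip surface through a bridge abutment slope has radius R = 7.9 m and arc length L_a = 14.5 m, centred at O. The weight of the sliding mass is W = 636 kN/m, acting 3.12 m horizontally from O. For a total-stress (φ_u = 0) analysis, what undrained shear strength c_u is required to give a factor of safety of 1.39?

FS = c_u·L_a·R / (W·d), so c_u = FS·W·d / (L_a·R).
c_u = 1.39·636·3.12 / (14.50·7.9) = 2758.2 / 114.55 = 24.08 kPa

c_u = 24.1 kPa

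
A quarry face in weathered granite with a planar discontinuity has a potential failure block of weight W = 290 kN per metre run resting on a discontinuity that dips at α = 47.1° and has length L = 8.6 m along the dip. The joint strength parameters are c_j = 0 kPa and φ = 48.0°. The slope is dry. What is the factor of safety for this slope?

FS = 1.03

Resolving the block weight along and normal to the plane and applying the Mohr–Coulomb strength on the joint:
N' = W cosα = 290·cos47.1° = 197.4 kN/m
Driving force T = W sinα = 290·sin47.1° = 212.4 kN/m
Resisting force R = c_j·L + N'·tanφ = 0·8.6 + 197.4·tan48.0° = 0.0 + 219.2 = 219.2 kN/m
FS = R / T = 219.2 / 212.4 = 1.032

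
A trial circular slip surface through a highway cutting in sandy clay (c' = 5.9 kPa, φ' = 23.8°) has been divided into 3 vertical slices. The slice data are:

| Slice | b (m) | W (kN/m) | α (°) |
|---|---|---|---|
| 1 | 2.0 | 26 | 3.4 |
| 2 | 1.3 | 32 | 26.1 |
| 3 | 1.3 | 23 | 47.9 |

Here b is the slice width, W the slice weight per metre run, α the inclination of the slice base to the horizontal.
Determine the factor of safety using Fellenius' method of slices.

Ordinary method of slices: FS = Σ[c'·Δl_i + (W_i cosα_i)·tanφ'] / Σ W_i sinα_i, with Δl_i = b_i / cosα_i.
Slice 1: Δl = 2.0/cos3.4° = 2.004 m; N'_1 = 26·cos3.4° = 26.0; c'Δl = 11.82; W sinα = 1.5
Slice 2: Δl = 1.3/cos26.1° = 1.448 m; N'_2 = 32·cos26.1° = 28.7; c'Δl = 8.54; W sinα = 14.1
Slice 3: Δl = 1.3/cos47.9° = 1.939 m; N'_3 = 23·cos47.9° = 15.4; c'Δl = 11.44; W sinα = 17.1
Σc'Δl = 31.8 kN/m; ΣN' = 70.1 kN/m; ΣW sinα = 32.7 kN/m
Resisting = 31.8 + 70.1·tan23.8° = 31.8 + 30.9 = 62.7 kN/m
FS = 62.7 / 32.7 = 1.919

FS = 1.92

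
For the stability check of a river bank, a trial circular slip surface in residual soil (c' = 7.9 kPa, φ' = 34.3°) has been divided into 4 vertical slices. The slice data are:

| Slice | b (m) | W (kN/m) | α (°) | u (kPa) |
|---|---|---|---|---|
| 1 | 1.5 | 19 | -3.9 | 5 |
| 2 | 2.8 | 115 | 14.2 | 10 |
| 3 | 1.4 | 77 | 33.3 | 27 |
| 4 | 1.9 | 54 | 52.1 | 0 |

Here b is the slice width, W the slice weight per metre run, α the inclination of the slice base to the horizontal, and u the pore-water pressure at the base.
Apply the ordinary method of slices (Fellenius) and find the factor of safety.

FS = 1.54

Ordinary method of slices: FS = Σ[c'·Δl_i + (W_i cosα_i − u_i·Δl_i)·tanφ'] / Σ W_i sinα_i, with Δl_i = b_i / cosα_i.
Slice 1: Δl = 1.5/cos(-3.9°) = 1.503 m; N'_1 = 19·cos(-3.9°) − 5·1.503 = 11.4; c'Δl = 11.88; W sinα = -1.3
Slice 2: Δl = 2.8/cos14.2° = 2.888 m; N'_2 = 115·cos14.2° − 10·2.888 = 82.6; c'Δl = 22.82; W sinα = 28.2
Slice 3: Δl = 1.4/cos33.3° = 1.675 m; N'_3 = 77·cos33.3° − 27·1.675 = 19.1; c'Δl = 13.23; W sinα = 42.3
Slice 4: Δl = 1.9/cos52.1° = 3.093 m; N'_4 = 54·cos52.1° − 0·3.093 = 33.2; c'Δl = 24.43; W sinα = 42.6
Σc'Δl = 72.4 kN/m; ΣN' = 146.3 kN/m; ΣW sinα = 111.8 kN/m
Resisting = 72.4 + 146.3·tan34.3° = 72.4 + 99.8 = 172.2 kN/m
FS = 172.2 / 111.8 = 1.540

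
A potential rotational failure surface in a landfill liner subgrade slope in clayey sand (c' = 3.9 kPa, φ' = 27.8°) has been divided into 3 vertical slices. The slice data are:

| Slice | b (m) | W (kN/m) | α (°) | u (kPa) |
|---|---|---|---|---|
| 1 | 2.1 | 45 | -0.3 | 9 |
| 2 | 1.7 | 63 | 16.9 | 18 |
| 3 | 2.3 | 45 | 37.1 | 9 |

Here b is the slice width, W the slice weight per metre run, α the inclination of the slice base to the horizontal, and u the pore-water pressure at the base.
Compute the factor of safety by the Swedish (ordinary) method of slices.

Ordinary method of slices: FS = Σ[c'·Δl_i + (W_i cosα_i − u_i·Δl_i)·tanφ'] / Σ W_i sinα_i, with Δl_i = b_i / cosα_i.
Slice 1: Δl = 2.1/cos(-0.3°) = 2.100 m; N'_1 = 45·cos(-0.3°) − 9·2.100 = 26.1; c'Δl = 8.19; W sinα = -0.2
Slice 2: Δl = 1.7/cos16.9° = 1.777 m; N'_2 = 63·cos16.9° − 18·1.777 = 28.3; c'Δl = 6.93; W sinα = 18.3
Slice 3: Δl = 2.3/cos37.1° = 2.884 m; N'_3 = 45·cos37.1° − 9·2.884 = 9.9; c'Δl = 11.25; W sinα = 27.1
Σc'Δl = 26.4 kN/m; ΣN' = 64.3 kN/m; ΣW sinα = 45.2 kN/m
Resisting = 26.4 + 64.3·tan27.8° = 26.4 + 33.9 = 60.3 kN/m
FS = 60.3 / 45.2 = 1.333

FS = 1.33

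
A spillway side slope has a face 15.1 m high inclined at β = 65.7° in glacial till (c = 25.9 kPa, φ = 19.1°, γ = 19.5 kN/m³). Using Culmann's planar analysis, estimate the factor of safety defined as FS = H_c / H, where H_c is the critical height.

H_c = (4c/γ) · sinβ cosφ / [1 − cos(β − φ)]
    = (4·25.9/19.5) · sin65.7°·cos19.1° / [1 − cos46.6°]
    = 5.313 · 0.8612 / 0.3129 = 14.62 m
FS = H_c / H = 14.62 / 15.1 = 0.968

FS = 0.97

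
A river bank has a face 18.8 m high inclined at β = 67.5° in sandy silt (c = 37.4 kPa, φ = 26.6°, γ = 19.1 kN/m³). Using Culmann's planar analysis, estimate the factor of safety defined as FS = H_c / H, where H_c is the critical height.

H_c = (4c/γ) · sinβ cosφ / [1 − cos(β − φ)]
    = (4·37.4/19.1) · sin67.5°·cos26.6° / [1 − cos40.9°]
    = 7.832 · 0.8261 / 0.2441 = 26.50 m
FS = H_c / H = 26.50 / 18.8 = 1.410

FS = 1.41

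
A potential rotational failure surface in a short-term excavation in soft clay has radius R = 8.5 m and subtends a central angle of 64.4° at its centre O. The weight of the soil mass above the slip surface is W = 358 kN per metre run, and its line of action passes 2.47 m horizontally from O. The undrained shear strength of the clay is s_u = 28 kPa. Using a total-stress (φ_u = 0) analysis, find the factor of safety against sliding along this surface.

FS = 2.57

Taking moments about the centre O, the resisting moment is provided by the undrained shear strength acting along the arc:
Arc length L_a = R·θ = 8.5·(64.4°·π/180) = 8.5·1.1240 = 9.55 m
M_R = s_u·L_a·R = 28·9.55·8.5 = 2273.8 kN·m/m
M_D = W·d = 358·2.47 = 884.3 kN·m/m
FS = M_R / M_D = 2273.8 / 884.3 = 2.571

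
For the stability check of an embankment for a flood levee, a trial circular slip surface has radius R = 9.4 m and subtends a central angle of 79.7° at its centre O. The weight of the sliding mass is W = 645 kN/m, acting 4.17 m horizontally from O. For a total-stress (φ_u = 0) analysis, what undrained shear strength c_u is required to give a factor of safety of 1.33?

c_u = 29.1 kPa

FS = c_u·L_a·R / (W·d), so c_u = FS·W·d / (L_a·R).
Arc length L_a = R·θ = 9.4·(79.7°·π/180) = 9.4·1.3910 = 13.08 m
c_u = 1.33·645·4.17 / (13.08·9.4) = 3577.2 / 122.91 = 29.10 kPa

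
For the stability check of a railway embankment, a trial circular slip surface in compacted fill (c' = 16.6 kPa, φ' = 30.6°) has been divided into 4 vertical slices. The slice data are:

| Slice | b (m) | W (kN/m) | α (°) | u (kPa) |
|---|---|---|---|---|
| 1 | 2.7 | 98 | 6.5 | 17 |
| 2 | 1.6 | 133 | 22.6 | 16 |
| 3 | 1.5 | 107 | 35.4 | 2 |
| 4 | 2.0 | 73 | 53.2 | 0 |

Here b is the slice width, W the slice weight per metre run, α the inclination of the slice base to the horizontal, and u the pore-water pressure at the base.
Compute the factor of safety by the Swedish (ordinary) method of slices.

Ordinary method of slices: FS = Σ[c'·Δl_i + (W_i cosα_i − u_i·Δl_i)·tanφ'] / Σ W_i sinα_i, with Δl_i = b_i / cosα_i.
Slice 1: Δl = 2.7/cos6.5° = 2.717 m; N'_1 = 98·cos6.5° − 17·2.717 = 51.2; c'Δl = 45.11; W sinα = 11.1
Slice 2: Δl = 1.6/cos22.6° = 1.733 m; N'_2 = 133·cos22.6° − 16·1.733 = 95.1; c'Δl = 28.77; W sinα = 51.1
Slice 3: Δl = 1.5/cos35.4° = 1.840 m; N'_3 = 107·cos35.4° − 2·1.840 = 83.5; c'Δl = 30.55; W sinα = 62.0
Slice 4: Δl = 2.0/cos53.2° = 3.339 m; N'_4 = 73·cos53.2° − 0·3.339 = 43.7; c'Δl = 55.42; W sinα = 58.5
Σc'Δl = 159.9 kN/m; ΣN' = 273.5 kN/m; ΣW sinα = 182.6 kN/m
Resisting = 159.9 + 273.5·tan30.6° = 159.9 + 161.7 = 321.6 kN/m
FS = 321.6 / 182.6 = 1.761

FS = 1.76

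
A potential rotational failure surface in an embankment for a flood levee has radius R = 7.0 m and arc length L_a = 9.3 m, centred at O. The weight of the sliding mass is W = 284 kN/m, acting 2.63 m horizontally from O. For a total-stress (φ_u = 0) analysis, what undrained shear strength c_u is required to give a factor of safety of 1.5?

FS = c_u·L_a·R / (W·d), so c_u = FS·W·d / (L_a·R).
c_u = 1.5·284·2.63 / (9.30·7.0) = 1120.4 / 65.10 = 17.21 kPa

c_u = 17.2 kPa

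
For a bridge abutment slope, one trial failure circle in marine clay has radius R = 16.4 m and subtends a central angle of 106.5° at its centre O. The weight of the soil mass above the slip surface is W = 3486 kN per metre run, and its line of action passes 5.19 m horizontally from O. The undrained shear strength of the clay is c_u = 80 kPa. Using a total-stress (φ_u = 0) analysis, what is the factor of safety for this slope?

FS = 2.21

Taking moments about the centre O, the resisting moment is provided by the undrained shear strength acting along the arc:
Arc length L_a = R·θ = 16.4·(106.5°·π/180) = 16.4·1.8588 = 30.48 m
M_R = c_u·L_a·R = 80·30.48·16.4 = 39994.9 kN·m/m
M_D = W·d = 3486·5.19 = 18092.3 kN·m/m
FS = M_R / M_D = 39994.9 / 18092.3 = 2.211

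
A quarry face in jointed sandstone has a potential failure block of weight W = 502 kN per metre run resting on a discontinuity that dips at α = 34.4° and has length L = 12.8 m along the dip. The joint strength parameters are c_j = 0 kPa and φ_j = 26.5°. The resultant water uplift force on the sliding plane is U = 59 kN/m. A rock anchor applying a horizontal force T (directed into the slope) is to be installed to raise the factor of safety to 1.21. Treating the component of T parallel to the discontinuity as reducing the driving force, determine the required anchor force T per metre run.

T = 130 kN/m

Resolving forces along and normal to the sliding plane, with the horizontal anchor force T adding T·sinα to the effective normal force and T·cosα acting up the plane against the driving force:
FS = [c_jL + (W cosα − U + T sinα) tanφ_j] / [W sinα − T cosα]
Without the anchor: N' = 355.2 kN/m, driving T_d = 283.6 kN/m, resisting R = 0·12.8 + 355.2·tan26.5° = 177.1 kN/m, FS = 0.62.
Setting FS = 1.21 and solving for T:
1.21·(283.6 − T cos34.4°) = 177.1 + T sin34.4°·tan26.5°
T·(sin34.4°·tan26.5° + 1.21·cos34.4°) = 1.21·283.6 − 177.1
T·(0.5650·0.4986 + 1.21·0.8251) = 343.2 − 177.1 = 166.1
T·1.2801 = 166.1
T = 129.7 kN/m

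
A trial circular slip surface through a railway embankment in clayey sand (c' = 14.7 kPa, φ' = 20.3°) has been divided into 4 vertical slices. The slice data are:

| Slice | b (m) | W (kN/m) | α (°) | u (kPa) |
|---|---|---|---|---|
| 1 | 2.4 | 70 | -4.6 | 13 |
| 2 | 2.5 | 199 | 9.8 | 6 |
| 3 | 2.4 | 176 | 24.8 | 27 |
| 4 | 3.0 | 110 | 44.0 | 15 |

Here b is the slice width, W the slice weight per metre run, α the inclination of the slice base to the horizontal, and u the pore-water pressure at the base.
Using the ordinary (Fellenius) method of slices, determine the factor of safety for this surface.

Ordinary method of slices: FS = Σ[c'·Δl_i + (W_i cosα_i − u_i·Δl_i)·tanφ'] / Σ W_i sinα_i, with Δl_i = b_i / cosα_i.
Slice 1: Δl = 2.4/cos(-4.6°) = 2.408 m; N'_1 = 70·cos(-4.6°) − 13·2.408 = 38.5; c'Δl = 35.39; W sinα = -5.6
Slice 2: Δl = 2.5/cos9.8° = 2.537 m; N'_2 = 199·cos9.8° − 6·2.537 = 180.9; c'Δl = 37.29; W sinα = 33.9
Slice 3: Δl = 2.4/cos24.8° = 2.644 m; N'_3 = 176·cos24.8° − 27·2.644 = 88.4; c'Δl = 38.86; W sinα = 73.8
Slice 4: Δl = 3.0/cos44.0° = 4.170 m; N'_4 = 110·cos44.0° − 15·4.170 = 16.6; c'Δl = 61.31; W sinα = 76.4
Σc'Δl = 172.9 kN/m; ΣN' = 324.3 kN/m; ΣW sinα = 178.5 kN/m
Resisting = 172.9 + 324.3·tan20.3° = 172.9 + 120.0 = 292.8 kN/m
FS = 292.8 / 178.5 = 1.641

FS = 1.64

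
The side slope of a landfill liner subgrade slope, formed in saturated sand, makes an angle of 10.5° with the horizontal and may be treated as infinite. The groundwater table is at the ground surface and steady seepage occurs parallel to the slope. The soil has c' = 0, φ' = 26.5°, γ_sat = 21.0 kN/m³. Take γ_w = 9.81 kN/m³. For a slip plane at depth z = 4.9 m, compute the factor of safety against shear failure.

FS = 1.43

With seepage parallel to the slope and the water table at the surface, the effective normal stress on the slip plane uses the buoyant unit weight γ' = γ_sat − γ_w while the driving shear stress uses γ_sat:
FS = [c' + γ' z cos²β tanφ'] / [γ_sat z sinβ cosβ]
(For c' = 0 this reduces to FS = (γ'/γ_sat)·tanφ'/tanβ.)
γ' = 21.0 − 9.81 = 11.19 kN/m³
Numerator = 0.0 + 11.19·4.9·cos²10.5°·tan26.5° = 0.0 + 11.19·4.9·0.9668·0.4986 = 26.430 kPa
Denominator = 21.0·4.9·sin10.5°·cos10.5° = 21.0·4.9·0.1822·0.9833 = 18.438 kPa
FS = 26.430 / 18.438 = 1.433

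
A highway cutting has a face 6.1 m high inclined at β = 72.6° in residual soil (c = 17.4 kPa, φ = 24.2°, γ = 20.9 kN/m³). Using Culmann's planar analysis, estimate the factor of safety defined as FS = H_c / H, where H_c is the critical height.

FS = 1.41

H_c = (4c/γ) · sinβ cosφ / [1 − cos(β − φ)]
    = (4·17.4/20.9) · sin72.6°·cos24.2° / [1 − cos48.4°]
    = 3.330 · 0.8704 / 0.3361 = 8.62 m
FS = H_c / H = 8.62 / 6.1 = 1.414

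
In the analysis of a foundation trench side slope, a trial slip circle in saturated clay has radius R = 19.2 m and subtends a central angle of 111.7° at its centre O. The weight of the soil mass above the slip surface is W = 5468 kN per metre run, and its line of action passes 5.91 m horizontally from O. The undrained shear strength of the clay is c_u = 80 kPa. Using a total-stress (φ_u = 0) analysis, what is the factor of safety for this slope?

FS = 1.78

Taking moments about the centre O, the resisting moment is provided by the undrained shear strength acting along the arc:
Arc length L_a = R·θ = 19.2·(111.7°·π/180) = 19.2·1.9495 = 37.43 m
M_R = c_u·L_a·R = 80·37.43·19.2 = 57494.1 kN·m/m
M_D = W·d = 5468·5.91 = 32315.9 kN·m/m
FS = M_R / M_D = 57494.1 / 32315.9 = 1.779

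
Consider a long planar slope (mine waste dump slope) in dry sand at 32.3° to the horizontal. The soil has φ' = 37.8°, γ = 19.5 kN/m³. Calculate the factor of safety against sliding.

For a dry cohesionless infinite slope the factor of safety is FS = tanφ' / tanβ.
FS = tan37.8° / tan32.3° = 0.7757 / 0.6322 = 1.227

FS = 1.23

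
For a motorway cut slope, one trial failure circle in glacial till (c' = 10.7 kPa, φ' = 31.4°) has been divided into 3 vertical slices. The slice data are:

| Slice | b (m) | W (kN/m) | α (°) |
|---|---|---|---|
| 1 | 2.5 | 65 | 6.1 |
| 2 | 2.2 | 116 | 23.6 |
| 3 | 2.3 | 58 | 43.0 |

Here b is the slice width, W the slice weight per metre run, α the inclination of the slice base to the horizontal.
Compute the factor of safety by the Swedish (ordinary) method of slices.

Ordinary method of slices: FS = Σ[c'·Δl_i + (W_i cosα_i)·tanφ'] / Σ W_i sinα_i, with Δl_i = b_i / cosα_i.
Slice 1: Δl = 2.5/cos6.1° = 2.514 m; N'_1 = 65·cos6.1° = 64.6; c'Δl = 26.90; W sinα = 6.9
Slice 2: Δl = 2.2/cos23.6° = 2.401 m; N'_2 = 116·cos23.6° = 106.3; c'Δl = 25.69; W sinα = 46.4
Slice 3: Δl = 2.3/cos43.0° = 3.145 m; N'_3 = 58·cos43.0° = 42.4; c'Δl = 33.65; W sinα = 39.6
Σc'Δl = 86.2 kN/m; ΣN' = 213.3 kN/m; ΣW sinα = 92.9 kN/m
Resisting = 86.2 + 213.3·tan31.4° = 86.2 + 130.2 = 216.5 kN/m
FS = 216.5 / 92.9 = 2.330

FS = 2.33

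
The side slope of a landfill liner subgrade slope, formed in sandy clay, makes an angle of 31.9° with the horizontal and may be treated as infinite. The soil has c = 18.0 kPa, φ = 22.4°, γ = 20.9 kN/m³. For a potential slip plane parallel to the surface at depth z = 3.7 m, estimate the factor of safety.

FS = 1.18

For an infinite slope with a slip plane parallel to the surface (no pore pressure): FS = [c + γz cos²β tanφ] / [γz sinβ cosβ].
γz = 20.9·3.7 = 77.33 kN/m²
Numerator = 18.0 + 77.33·cos²31.9°·tan22.4° = 18.0 + 77.33·0.7208·0.4122 = 40.973 kPa
Denominator = 77.33·sin31.9°·cos31.9° = 77.33·0.5284·0.8490 = 34.692 kPa
FS = 40.973 / 34.692 = 1.181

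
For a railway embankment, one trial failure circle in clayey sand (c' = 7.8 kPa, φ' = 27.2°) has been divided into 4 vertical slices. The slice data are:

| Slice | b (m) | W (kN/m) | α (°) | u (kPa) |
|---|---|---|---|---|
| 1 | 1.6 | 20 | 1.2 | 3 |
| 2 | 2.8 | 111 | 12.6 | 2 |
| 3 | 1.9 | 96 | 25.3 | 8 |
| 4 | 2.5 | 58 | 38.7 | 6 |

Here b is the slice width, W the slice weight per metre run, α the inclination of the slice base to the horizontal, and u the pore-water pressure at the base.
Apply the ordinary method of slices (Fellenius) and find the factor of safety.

Ordinary method of slices: FS = Σ[c'·Δl_i + (W_i cosα_i − u_i·Δl_i)·tanφ'] / Σ W_i sinα_i, with Δl_i = b_i / cosα_i.
Slice 1: Δl = 1.6/cos1.2° = 1.600 m; N'_1 = 20·cos1.2° − 3·1.600 = 15.2; c'Δl = 12.48; W sinα = 0.4
Slice 2: Δl = 2.8/cos12.6° = 2.869 m; N'_2 = 111·cos12.6° − 2·2.869 = 102.6; c'Δl = 22.38; W sinα = 24.2
Slice 3: Δl = 1.9/cos25.3° = 2.102 m; N'_3 = 96·cos25.3° − 8·2.102 = 70.0; c'Δl = 16.39; W sinα = 41.0
Slice 4: Δl = 2.5/cos38.7° = 3.203 m; N'_4 = 58·cos38.7° − 6·3.203 = 26.0; c'Δl = 24.99; W sinα = 36.3
Σc'Δl = 76.2 kN/m; ΣN' = 213.8 kN/m; ΣW sinα = 101.9 kN/m
Resisting = 76.2 + 213.8·tan27.2° = 76.2 + 109.9 = 186.1 kN/m
FS = 186.1 / 101.9 = 1.826

FS = 1.83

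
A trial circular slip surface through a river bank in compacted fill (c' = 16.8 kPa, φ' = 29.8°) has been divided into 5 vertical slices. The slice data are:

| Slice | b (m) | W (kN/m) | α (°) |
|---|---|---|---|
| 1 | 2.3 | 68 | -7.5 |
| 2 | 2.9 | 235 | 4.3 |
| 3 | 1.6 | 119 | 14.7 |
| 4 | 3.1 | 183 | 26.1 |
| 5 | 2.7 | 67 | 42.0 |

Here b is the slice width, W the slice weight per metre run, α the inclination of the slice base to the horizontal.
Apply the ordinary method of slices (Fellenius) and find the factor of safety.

FS = 3.63

Ordinary method of slices: FS = Σ[c'·Δl_i + (W_i cosα_i)·tanφ'] / Σ W_i sinα_i, with Δl_i = b_i / cosα_i.
Slice 1: Δl = 2.3/cos(-7.5°) = 2.320 m; N'_1 = 68·cos(-7.5°) = 67.4; c'Δl = 38.97; W sinα = -8.9
Slice 2: Δl = 2.9/cos4.3° = 2.908 m; N'_2 = 235·cos4.3° = 234.3; c'Δl = 48.86; W sinα = 17.6
Slice 3: Δl = 1.6/cos14.7° = 1.654 m; N'_3 = 119·cos14.7° = 115.1; c'Δl = 27.79; W sinα = 30.2
Slice 4: Δl = 3.1/cos26.1° = 3.452 m; N'_4 = 183·cos26.1° = 164.3; c'Δl = 57.99; W sinα = 80.5
Slice 5: Δl = 2.7/cos42.0° = 3.633 m; N'_5 = 67·cos42.0° = 49.8; c'Δl = 61.04; W sinα = 44.8
Σc'Δl = 234.7 kN/m; ΣN' = 631.0 kN/m; ΣW sinα = 164.3 kN/m
Resisting = 234.7 + 631.0·tan29.8° = 234.7 + 361.4 = 596.0 kN/m
FS = 596.0 / 164.3 = 3.628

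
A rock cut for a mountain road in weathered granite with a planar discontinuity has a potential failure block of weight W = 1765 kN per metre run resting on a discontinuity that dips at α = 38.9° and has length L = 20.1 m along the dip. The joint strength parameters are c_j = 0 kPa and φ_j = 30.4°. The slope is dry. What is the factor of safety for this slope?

Resolving the block weight along and normal to the plane and applying the Mohr–Coulomb strength on the joint:
N' = W cosα = 1765·cos38.9° = 1373.6 kN/m
Driving force T = W sinα = 1765·sin38.9° = 1108.4 kN/m
Resisting force R = c_j·L + N'·tanφ_j = 0·20.1 + 1373.6·tan30.4° = 0.0 + 805.9 = 805.9 kN/m
FS = R / T = 805.9 / 1108.4 = 0.727

FS = 0.73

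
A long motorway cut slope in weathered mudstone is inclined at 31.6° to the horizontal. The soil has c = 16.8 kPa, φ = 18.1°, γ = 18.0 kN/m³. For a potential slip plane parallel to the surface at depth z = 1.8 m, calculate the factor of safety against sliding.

For an infinite slope with a slip plane parallel to the surface (no pore pressure): FS = [c + γz cos²β tanφ] / [γz sinβ cosβ].
γz = 18.0·1.8 = 32.40 kN/m²
Numerator = 16.8 + 32.40·cos²31.6°·tan18.1° = 16.8 + 32.40·0.7254·0.3269 = 24.482 kPa
Denominator = 32.40·sin31.6°·cos31.6° = 32.40·0.5240·0.8517 = 14.460 kPa
FS = 24.482 / 14.460 = 1.693

FS = 1.69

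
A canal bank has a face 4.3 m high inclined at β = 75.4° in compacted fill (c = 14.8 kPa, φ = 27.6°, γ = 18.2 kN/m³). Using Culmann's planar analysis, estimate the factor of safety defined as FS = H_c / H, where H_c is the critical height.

H_c = (4c/γ) · sinβ cosφ / [1 − cos(β − φ)]
    = (4·14.8/18.2) · sin75.4°·cos27.6° / [1 − cos47.8°]
    = 3.253 · 0.8576 / 0.3283 = 8.50 m
FS = H_c / H = 8.50 / 4.3 = 1.976

FS = 1.98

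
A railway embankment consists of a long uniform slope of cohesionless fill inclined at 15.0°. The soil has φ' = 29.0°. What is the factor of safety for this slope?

FS = 2.07

For a dry cohesionless infinite slope the factor of safety is FS = tanφ' / tanβ.
FS = tan29.0° / tan15.0° = 0.5543 / 0.2679 = 2.069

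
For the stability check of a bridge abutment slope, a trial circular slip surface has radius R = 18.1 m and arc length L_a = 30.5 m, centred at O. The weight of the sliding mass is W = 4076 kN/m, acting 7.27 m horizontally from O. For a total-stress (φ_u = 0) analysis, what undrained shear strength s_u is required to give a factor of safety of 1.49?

FS = s_u·L_a·R / (W·d), so s_u = FS·W·d / (L_a·R).
s_u = 1.49·4076·7.27 / (30.50·18.1) = 44152.5 / 552.05 = 79.98 kPa

s_u = 80.0 kPa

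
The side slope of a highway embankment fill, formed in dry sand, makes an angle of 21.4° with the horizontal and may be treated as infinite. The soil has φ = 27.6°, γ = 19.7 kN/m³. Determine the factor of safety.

For a dry cohesionless infinite slope the factor of safety is FS = tanφ / tanβ.
FS = tan27.6° / tan21.4° = 0.5228 / 0.3919 = 1.334

FS = 1.33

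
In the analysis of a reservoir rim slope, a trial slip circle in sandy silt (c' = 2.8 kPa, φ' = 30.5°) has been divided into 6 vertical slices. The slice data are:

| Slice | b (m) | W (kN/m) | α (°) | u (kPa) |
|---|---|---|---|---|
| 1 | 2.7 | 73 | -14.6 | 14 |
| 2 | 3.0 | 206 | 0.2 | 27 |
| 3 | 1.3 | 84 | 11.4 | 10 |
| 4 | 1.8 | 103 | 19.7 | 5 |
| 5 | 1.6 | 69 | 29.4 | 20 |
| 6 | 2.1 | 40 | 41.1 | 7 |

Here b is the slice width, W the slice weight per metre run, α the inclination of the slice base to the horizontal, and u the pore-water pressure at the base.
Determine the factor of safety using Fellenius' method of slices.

FS = 2.59

Ordinary method of slices: FS = Σ[c'·Δl_i + (W_i cosα_i − u_i·Δl_i)·tanφ'] / Σ W_i sinα_i, with Δl_i = b_i / cosα_i.
Slice 1: Δl = 2.7/cos(-14.6°) = 2.790 m; N'_1 = 73·cos(-14.6°) − 14·2.790 = 31.6; c'Δl = 7.81; W sinα = -18.4
Slice 2: Δl = 3.0/cos0.2° = 3.000 m; N'_2 = 206·cos0.2° − 27·3.000 = 125.0; c'Δl = 8.40; W sinα = 0.7
Slice 3: Δl = 1.3/cos11.4° = 1.326 m; N'_3 = 84·cos11.4° − 10·1.326 = 69.1; c'Δl = 3.71; W sinα = 16.6
Slice 4: Δl = 1.8/cos19.7° = 1.912 m; N'_4 = 103·cos19.7° − 5·1.912 = 87.4; c'Δl = 5.35; W sinα = 34.7
Slice 5: Δl = 1.6/cos29.4° = 1.837 m; N'_5 = 69·cos29.4° − 20·1.837 = 23.4; c'Δl = 5.14; W sinα = 33.9
Slice 6: Δl = 2.1/cos41.1° = 2.787 m; N'_6 = 40·cos41.1° − 7·2.787 = 10.6; c'Δl = 7.80; W sinα = 26.3
Σc'Δl = 38.2 kN/m; ΣN' = 347.1 kN/m; ΣW sinα = 93.8 kN/m
Resisting = 38.2 + 347.1·tan30.5° = 38.2 + 204.5 = 242.7 kN/m
FS = 242.7 / 93.8 = 2.587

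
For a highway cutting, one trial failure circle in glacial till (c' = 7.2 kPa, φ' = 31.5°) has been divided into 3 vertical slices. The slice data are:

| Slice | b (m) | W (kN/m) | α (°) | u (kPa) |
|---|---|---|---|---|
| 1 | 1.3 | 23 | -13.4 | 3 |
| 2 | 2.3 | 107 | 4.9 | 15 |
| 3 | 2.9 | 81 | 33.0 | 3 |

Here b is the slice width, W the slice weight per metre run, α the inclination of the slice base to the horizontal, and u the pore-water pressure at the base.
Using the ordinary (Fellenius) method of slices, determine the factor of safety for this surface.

FS = 2.96

Ordinary method of slices: FS = Σ[c'·Δl_i + (W_i cosα_i − u_i·Δl_i)·tanφ'] / Σ W_i sinα_i, with Δl_i = b_i / cosα_i.
Slice 1: Δl = 1.3/cos(-13.4°) = 1.336 m; N'_1 = 23·cos(-13.4°) − 3·1.336 = 18.4; c'Δl = 9.62; W sinα = -5.3
Slice 2: Δl = 2.3/cos4.9° = 2.308 m; N'_2 = 107·cos4.9° − 15·2.308 = 72.0; c'Δl = 16.62; W sinα = 9.1
Slice 3: Δl = 2.9/cos33.0° = 3.458 m; N'_3 = 81·cos33.0° − 3·3.458 = 57.6; c'Δl = 24.90; W sinα = 44.1
Σc'Δl = 51.1 kN/m; ΣN' = 147.9 kN/m; ΣW sinα = 47.9 kN/m
Resisting = 51.1 + 147.9·tan31.5° = 51.1 + 90.6 = 141.8 kN/m
FS = 141.8 / 47.9 = 2.958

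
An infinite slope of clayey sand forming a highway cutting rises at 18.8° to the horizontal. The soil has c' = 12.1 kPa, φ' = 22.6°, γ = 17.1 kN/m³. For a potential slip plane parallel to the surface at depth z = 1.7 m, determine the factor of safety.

For an infinite slope with a slip plane parallel to the surface (no pore pressure): FS = [c' + γz cos²β tanφ'] / [γz sinβ cosβ].
γz = 17.1·1.7 = 29.07 kN/m²
Numerator = 12.1 + 29.07·cos²18.8°·tan22.6° = 12.1 + 29.07·0.8961·0.4163 = 22.944 kPa
Denominator = 29.07·sin18.8°·cos18.8° = 29.07·0.3223·0.9466 = 8.868 kPa
FS = 22.944 / 8.868 = 2.587

FS = 2.59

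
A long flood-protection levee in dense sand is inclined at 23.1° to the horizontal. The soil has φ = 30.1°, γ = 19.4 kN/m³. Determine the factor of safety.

For a dry cohesionless infinite slope the factor of safety is FS = tanφ / tanβ.
FS = tan30.1° / tan23.1° = 0.5797 / 0.4265 = 1.359

FS = 1.36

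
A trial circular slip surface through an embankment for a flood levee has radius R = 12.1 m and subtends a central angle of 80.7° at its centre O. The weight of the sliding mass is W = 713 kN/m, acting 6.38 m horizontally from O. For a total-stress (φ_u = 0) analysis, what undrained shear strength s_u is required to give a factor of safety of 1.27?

s_u = 28.0 kPa

FS = s_u·L_a·R / (W·d), so s_u = FS·W·d / (L_a·R).
Arc length L_a = R·θ = 12.1·(80.7°·π/180) = 12.1·1.4085 = 17.04 m
s_u = 1.27·713·6.38 / (17.04·12.1) = 5777.2 / 206.22 = 28.02 kPa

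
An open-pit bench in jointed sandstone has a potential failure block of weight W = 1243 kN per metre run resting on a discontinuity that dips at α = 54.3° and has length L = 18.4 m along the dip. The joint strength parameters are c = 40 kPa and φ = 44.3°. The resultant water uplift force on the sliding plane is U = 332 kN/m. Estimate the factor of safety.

FS = 1.11

Resolving the block weight along and normal to the plane and applying the Mohr–Coulomb strength on the joint:
N' = W cosα − U = 1243·cos54.3° − 332 = 393.3 kN/m
Driving force T = W sinα = 1243·sin54.3° = 1009.4 kN/m
Resisting force R = c·L + N'·tanφ = 40·18.4 + 393.3·tan44.3° = 736.0 + 383.8 = 1119.8 kN/m
FS = R / T = 1119.8 / 1009.4 = 1.109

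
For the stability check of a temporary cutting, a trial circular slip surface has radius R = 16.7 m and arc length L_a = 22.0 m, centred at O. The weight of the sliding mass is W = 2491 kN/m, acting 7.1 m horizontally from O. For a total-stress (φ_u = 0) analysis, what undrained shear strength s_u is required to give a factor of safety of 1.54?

FS = s_u·L_a·R / (W·d), so s_u = FS·W·d / (L_a·R).
s_u = 1.54·2491·7.1 / (22.00·16.7) = 27236.6 / 367.40 = 74.13 kPa

s_u = 74.1 kPa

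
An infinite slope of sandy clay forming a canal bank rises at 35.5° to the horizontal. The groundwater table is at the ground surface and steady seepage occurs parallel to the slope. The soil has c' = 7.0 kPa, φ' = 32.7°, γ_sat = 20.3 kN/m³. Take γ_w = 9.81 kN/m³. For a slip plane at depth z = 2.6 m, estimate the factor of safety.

FS = 0.75

With seepage parallel to the slope and the water table at the surface, the effective normal stress on the slip plane uses the buoyant unit weight γ' = γ_sat − γ_w while the driving shear stress uses γ_sat:
FS = [c' + γ' z cos²β tanφ'] / [γ_sat z sinβ cosβ]
γ' = 20.3 − 9.81 = 10.49 kN/m³
Numerator = 7.0 + 10.49·2.6·cos²35.5°·tan32.7° = 7.0 + 10.49·2.6·0.6628·0.6420 = 18.605 kPa
Denominator = 20.3·2.6·sin35.5°·cos35.5° = 20.3·2.6·0.5807·0.8141 = 24.952 kPa
FS = 18.605 / 24.952 = 0.746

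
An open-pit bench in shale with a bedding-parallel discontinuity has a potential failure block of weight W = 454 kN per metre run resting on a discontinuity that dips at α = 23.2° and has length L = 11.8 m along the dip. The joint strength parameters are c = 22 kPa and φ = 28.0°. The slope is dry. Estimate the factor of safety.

Resolving the block weight along and normal to the plane and applying the Mohr–Coulomb strength on the joint:
N' = W cosα = 454·cos23.2° = 417.3 kN/m
Driving force T = W sinα = 454·sin23.2° = 178.8 kN/m
Resisting force R = c·L + N'·tanφ = 22·11.8 + 417.3·tan28.0° = 259.6 + 221.9 = 481.5 kN/m
FS = R / T = 481.5 / 178.8 = 2.692

FS = 2.69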